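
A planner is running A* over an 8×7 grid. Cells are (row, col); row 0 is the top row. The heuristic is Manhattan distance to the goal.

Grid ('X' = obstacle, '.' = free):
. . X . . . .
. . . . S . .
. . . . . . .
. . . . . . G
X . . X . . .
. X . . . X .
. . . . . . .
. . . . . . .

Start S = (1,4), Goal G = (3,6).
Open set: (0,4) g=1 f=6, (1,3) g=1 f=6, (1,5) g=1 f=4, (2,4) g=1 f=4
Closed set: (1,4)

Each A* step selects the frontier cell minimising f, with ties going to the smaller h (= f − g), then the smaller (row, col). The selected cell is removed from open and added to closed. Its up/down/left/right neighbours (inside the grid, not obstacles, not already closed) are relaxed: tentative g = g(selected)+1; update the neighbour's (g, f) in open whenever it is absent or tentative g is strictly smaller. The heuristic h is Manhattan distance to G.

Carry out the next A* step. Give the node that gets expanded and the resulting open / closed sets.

expanded=(1,5); open=[(0,4) g=1 f=6, (0,5) g=2 f=6, (1,3) g=1 f=6, (1,6) g=2 f=4, (2,4) g=1 f=4, (2,5) g=2 f=4]; closed=[(1,4), (1,5)]

step 1: expand (1,5) (f=4, h=3) → closed; open now [(0,4) g=1 f=6, (0,5) g=2 f=6, (1,3) g=1 f=6, (1,6) g=2 f=4, (2,4) g=1 f=4, (2,5) g=2 f=4]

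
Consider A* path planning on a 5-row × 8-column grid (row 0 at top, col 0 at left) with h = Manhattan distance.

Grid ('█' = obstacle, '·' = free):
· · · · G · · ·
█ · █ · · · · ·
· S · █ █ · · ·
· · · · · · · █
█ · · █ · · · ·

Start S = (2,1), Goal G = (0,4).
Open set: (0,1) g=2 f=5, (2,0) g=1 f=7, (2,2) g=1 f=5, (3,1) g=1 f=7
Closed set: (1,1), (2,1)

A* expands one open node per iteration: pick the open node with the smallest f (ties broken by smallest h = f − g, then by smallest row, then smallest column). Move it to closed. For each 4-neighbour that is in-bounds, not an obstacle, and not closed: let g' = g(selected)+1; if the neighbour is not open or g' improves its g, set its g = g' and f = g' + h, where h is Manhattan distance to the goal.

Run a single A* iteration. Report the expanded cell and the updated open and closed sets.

step 1: expand (0,1) (f=5, h=3) → closed; open now [(0,0) g=3 f=7, (0,2) g=3 f=5, (2,0) g=1 f=7, (2,2) g=1 f=5, (3,1) g=1 f=7]

expanded=(0,1); open=[(0,0) g=3 f=7, (0,2) g=3 f=5, (2,0) g=1 f=7, (2,2) g=1 f=5, (3,1) g=1 f=7]; closed=[(0,1), (1,1), (2,1)]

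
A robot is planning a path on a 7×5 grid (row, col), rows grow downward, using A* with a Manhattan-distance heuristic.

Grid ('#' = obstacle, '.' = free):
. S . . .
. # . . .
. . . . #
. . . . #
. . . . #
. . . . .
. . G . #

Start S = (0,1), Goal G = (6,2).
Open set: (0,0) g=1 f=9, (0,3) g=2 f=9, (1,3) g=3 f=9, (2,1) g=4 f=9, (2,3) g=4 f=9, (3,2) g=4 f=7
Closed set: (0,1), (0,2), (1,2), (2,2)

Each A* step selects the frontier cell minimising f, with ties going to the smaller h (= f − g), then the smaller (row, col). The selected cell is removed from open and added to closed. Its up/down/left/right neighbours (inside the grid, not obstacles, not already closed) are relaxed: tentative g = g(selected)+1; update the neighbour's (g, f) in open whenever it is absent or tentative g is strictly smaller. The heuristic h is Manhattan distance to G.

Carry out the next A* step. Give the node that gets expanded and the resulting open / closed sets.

expanded=(3,2); open=[(0,0) g=1 f=9, (0,3) g=2 f=9, (1,3) g=3 f=9, (2,1) g=4 f=9, (2,3) g=4 f=9, (3,1) g=5 f=9, (3,3) g=5 f=9, (4,2) g=5 f=7]; closed=[(0,1), (0,2), (1,2), (2,2), (3,2)]

step 1: expand (3,2) (f=7, h=3) → closed; open now [(0,0) g=1 f=9, (0,3) g=2 f=9, (1,3) g=3 f=9, (2,1) g=4 f=9, (2,3) g=4 f=9, (3,1) g=5 f=9, (3,3) g=5 f=9, (4,2) g=5 f=7]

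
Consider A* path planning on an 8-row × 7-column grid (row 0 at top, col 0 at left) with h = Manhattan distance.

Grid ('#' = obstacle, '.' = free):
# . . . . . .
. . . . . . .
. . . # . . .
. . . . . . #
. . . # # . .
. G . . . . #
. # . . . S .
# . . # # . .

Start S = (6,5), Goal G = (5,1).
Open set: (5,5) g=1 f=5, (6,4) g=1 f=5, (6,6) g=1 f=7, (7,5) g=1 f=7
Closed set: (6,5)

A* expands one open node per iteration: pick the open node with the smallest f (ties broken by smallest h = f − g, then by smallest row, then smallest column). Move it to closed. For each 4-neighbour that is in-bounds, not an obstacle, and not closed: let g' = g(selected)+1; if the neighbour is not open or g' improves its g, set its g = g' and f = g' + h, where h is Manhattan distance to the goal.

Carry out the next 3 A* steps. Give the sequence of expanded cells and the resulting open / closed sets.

step 1: expand (5,5) (f=5, h=4) → closed; open now [(4,5) g=2 f=7, (5,4) g=2 f=5, (6,4) g=1 f=5, (6,6) g=1 f=7, (7,5) g=1 f=7]
step 2: expand (5,4) (f=5, h=3) → closed; open now [(4,5) g=2 f=7, (5,3) g=3 f=5, (6,4) g=1 f=5, (6,6) g=1 f=7, (7,5) g=1 f=7]
step 3: expand (5,3) (f=5, h=2) → closed; open now [(4,5) g=2 f=7, (5,2) g=4 f=5, (6,3) g=4 f=7, (6,4) g=1 f=5, (6,6) g=1 f=7, (7,5) g=1 f=7]

order=[(5,5) → (5,4) → (5,3)]; open=[(4,5) g=2 f=7, (5,2) g=4 f=5, (6,3) g=4 f=7, (6,4) g=1 f=5, (6,6) g=1 f=7, (7,5) g=1 f=7]; closed=[(5,3), (5,4), (5,5), (6,5)]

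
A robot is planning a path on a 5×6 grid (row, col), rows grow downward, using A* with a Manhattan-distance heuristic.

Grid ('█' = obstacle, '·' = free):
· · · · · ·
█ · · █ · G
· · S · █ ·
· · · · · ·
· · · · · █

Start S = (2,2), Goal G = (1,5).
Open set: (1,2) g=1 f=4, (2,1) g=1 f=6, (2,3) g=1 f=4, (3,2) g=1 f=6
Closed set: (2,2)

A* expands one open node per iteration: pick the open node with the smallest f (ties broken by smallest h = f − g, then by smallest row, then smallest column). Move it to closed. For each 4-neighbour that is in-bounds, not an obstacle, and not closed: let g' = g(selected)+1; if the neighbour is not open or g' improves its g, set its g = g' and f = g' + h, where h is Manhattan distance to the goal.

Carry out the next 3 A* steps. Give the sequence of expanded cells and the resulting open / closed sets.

step 1: expand (1,2) (f=4, h=3) → closed; open now [(0,2) g=2 f=6, (1,1) g=2 f=6, (2,1) g=1 f=6, (2,3) g=1 f=4, (3,2) g=1 f=6]
step 2: expand (2,3) (f=4, h=3) → closed; open now [(0,2) g=2 f=6, (1,1) g=2 f=6, (2,1) g=1 f=6, (3,2) g=1 f=6, (3,3) g=2 f=6]
step 3: expand (0,2) (f=6, h=4) → closed; open now [(0,1) g=3 f=8, (0,3) g=3 f=6, (1,1) g=2 f=6, (2,1) g=1 f=6, (3,2) g=1 f=6, (3,3) g=2 f=6]

order=[(1,2) → (2,3) → (0,2)]; open=[(0,1) g=3 f=8, (0,3) g=3 f=6, (1,1) g=2 f=6, (2,1) g=1 f=6, (3,2) g=1 f=6, (3,3) g=2 f=6]; closed=[(0,2), (1,2), (2,2), (2,3)]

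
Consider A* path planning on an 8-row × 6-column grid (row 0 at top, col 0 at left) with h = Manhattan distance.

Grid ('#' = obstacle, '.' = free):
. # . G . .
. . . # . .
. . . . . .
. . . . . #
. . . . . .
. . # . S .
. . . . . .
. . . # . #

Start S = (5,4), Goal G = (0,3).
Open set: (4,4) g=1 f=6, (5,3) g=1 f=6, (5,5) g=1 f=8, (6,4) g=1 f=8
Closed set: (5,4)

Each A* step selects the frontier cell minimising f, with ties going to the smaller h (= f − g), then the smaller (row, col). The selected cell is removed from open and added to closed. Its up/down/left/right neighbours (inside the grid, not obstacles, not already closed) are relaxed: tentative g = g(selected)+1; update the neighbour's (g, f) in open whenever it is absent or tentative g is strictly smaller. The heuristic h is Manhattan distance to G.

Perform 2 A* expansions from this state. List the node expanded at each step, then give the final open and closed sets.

order=[(4,4) → (3,4)]; open=[(2,4) g=3 f=6, (3,3) g=3 f=6, (4,3) g=2 f=6, (4,5) g=2 f=8, (5,3) g=1 f=6, (5,5) g=1 f=8, (6,4) g=1 f=8]; closed=[(3,4), (4,4), (5,4)]

step 1: expand (4,4) (f=6, h=5) → closed; open now [(3,4) g=2 f=6, (4,3) g=2 f=6, (4,5) g=2 f=8, (5,3) g=1 f=6, (5,5) g=1 f=8, (6,4) g=1 f=8]
step 2: expand (3,4) (f=6, h=4) → closed; open now [(2,4) g=3 f=6, (3,3) g=3 f=6, (4,3) g=2 f=6, (4,5) g=2 f=8, (5,3) g=1 f=6, (5,5) g=1 f=8, (6,4) g=1 f=8]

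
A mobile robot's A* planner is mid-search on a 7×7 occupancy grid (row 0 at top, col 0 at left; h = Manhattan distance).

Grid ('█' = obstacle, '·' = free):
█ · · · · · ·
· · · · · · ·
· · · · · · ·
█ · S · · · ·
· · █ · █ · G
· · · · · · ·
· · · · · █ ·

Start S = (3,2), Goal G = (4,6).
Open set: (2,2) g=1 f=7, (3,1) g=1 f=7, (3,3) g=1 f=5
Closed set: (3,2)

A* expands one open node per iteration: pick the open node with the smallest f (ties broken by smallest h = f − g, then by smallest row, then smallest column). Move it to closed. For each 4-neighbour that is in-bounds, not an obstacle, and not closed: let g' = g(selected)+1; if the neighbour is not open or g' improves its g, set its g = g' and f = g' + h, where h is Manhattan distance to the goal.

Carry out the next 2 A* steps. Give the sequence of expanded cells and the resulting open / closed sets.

order=[(3,3) → (3,4)]; open=[(2,2) g=1 f=7, (2,3) g=2 f=7, (2,4) g=3 f=7, (3,1) g=1 f=7, (3,5) g=3 f=5, (4,3) g=2 f=5]; closed=[(3,2), (3,3), (3,4)]

step 1: expand (3,3) (f=5, h=4) → closed; open now [(2,2) g=1 f=7, (2,3) g=2 f=7, (3,1) g=1 f=7, (3,4) g=2 f=5, (4,3) g=2 f=5]
step 2: expand (3,4) (f=5, h=3) → closed; open now [(2,2) g=1 f=7, (2,3) g=2 f=7, (2,4) g=3 f=7, (3,1) g=1 f=7, (3,5) g=3 f=5, (4,3) g=2 f=5]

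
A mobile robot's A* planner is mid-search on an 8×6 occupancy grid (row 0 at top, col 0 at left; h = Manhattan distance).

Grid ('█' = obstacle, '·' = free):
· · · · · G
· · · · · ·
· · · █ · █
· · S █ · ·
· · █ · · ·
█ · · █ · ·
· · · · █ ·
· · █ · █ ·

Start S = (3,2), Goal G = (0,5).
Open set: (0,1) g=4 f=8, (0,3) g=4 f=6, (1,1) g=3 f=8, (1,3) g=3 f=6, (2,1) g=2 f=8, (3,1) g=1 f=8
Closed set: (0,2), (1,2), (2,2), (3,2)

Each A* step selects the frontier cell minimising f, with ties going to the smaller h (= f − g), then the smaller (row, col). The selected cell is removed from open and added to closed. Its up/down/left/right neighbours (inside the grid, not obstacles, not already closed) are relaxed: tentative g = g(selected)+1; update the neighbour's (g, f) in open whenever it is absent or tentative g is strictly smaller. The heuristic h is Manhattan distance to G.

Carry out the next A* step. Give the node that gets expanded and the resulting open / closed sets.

step 1: expand (0,3) (f=6, h=2) → closed; open now [(0,1) g=4 f=8, (0,4) g=5 f=6, (1,1) g=3 f=8, (1,3) g=3 f=6, (2,1) g=2 f=8, (3,1) g=1 f=8]

expanded=(0,3); open=[(0,1) g=4 f=8, (0,4) g=5 f=6, (1,1) g=3 f=8, (1,3) g=3 f=6, (2,1) g=2 f=8, (3,1) g=1 f=8]; closed=[(0,2), (0,3), (1,2), (2,2), (3,2)]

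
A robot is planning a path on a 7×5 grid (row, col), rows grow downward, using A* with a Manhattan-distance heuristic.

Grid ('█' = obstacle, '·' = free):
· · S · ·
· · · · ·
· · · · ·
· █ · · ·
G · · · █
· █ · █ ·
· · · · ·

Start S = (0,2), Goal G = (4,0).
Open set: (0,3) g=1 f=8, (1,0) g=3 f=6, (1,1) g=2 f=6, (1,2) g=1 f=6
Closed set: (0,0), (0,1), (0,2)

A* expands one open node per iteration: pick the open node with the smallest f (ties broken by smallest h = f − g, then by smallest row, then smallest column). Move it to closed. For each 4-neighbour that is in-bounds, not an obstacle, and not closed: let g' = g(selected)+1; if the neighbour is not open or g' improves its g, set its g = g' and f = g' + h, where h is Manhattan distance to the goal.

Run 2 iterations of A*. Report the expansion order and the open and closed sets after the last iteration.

order=[(1,0) → (2,0)]; open=[(0,3) g=1 f=8, (1,1) g=2 f=6, (1,2) g=1 f=6, (2,1) g=5 f=8, (3,0) g=5 f=6]; closed=[(0,0), (0,1), (0,2), (1,0), (2,0)]

step 1: expand (1,0) (f=6, h=3) → closed; open now [(0,3) g=1 f=8, (1,1) g=2 f=6, (1,2) g=1 f=6, (2,0) g=4 f=6]
step 2: expand (2,0) (f=6, h=2) → closed; open now [(0,3) g=1 f=8, (1,1) g=2 f=6, (1,2) g=1 f=6, (2,1) g=5 f=8, (3,0) g=5 f=6]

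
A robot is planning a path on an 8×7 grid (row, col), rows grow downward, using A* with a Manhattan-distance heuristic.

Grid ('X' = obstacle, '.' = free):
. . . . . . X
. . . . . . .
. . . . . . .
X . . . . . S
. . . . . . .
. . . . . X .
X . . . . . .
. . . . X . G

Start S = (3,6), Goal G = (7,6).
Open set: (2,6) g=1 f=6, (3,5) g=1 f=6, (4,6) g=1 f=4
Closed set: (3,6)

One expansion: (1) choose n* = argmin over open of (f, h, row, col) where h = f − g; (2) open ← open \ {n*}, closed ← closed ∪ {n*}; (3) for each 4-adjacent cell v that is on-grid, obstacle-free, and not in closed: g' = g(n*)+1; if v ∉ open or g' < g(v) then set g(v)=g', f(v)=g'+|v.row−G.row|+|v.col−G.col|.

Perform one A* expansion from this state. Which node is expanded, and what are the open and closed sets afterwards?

expanded=(4,6); open=[(2,6) g=1 f=6, (3,5) g=1 f=6, (4,5) g=2 f=6, (5,6) g=2 f=4]; closed=[(3,6), (4,6)]

step 1: expand (4,6) (f=4, h=3) → closed; open now [(2,6) g=1 f=6, (3,5) g=1 f=6, (4,5) g=2 f=6, (5,6) g=2 f=4]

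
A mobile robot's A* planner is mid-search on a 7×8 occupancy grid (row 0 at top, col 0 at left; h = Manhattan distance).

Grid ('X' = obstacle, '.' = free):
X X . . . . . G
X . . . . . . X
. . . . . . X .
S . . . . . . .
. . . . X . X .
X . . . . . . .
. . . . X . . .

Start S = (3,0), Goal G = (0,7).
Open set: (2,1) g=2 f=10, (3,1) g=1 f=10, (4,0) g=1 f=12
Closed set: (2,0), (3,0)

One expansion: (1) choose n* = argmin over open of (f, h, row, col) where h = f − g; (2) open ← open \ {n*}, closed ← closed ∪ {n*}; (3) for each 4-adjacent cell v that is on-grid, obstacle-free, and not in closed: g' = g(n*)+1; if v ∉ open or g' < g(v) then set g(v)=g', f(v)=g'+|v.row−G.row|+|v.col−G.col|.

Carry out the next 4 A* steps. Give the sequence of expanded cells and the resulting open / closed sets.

order=[(2,1) → (1,1) → (1,2) → (0,2)]; open=[(0,3) g=6 f=10, (1,3) g=5 f=10, (2,2) g=3 f=10, (3,1) g=1 f=10, (4,0) g=1 f=12]; closed=[(0,2), (1,1), (1,2), (2,0), (2,1), (3,0)]

step 1: expand (2,1) (f=10, h=8) → closed; open now [(1,1) g=3 f=10, (2,2) g=3 f=10, (3,1) g=1 f=10, (4,0) g=1 f=12]
step 2: expand (1,1) (f=10, h=7) → closed; open now [(1,2) g=4 f=10, (2,2) g=3 f=10, (3,1) g=1 f=10, (4,0) g=1 f=12]
step 3: expand (1,2) (f=10, h=6) → closed; open now [(0,2) g=5 f=10, (1,3) g=5 f=10, (2,2) g=3 f=10, (3,1) g=1 f=10, (4,0) g=1 f=12]
step 4: expand (0,2) (f=10, h=5) → closed; open now [(0,3) g=6 f=10, (1,3) g=5 f=10, (2,2) g=3 f=10, (3,1) g=1 f=10, (4,0) g=1 f=12]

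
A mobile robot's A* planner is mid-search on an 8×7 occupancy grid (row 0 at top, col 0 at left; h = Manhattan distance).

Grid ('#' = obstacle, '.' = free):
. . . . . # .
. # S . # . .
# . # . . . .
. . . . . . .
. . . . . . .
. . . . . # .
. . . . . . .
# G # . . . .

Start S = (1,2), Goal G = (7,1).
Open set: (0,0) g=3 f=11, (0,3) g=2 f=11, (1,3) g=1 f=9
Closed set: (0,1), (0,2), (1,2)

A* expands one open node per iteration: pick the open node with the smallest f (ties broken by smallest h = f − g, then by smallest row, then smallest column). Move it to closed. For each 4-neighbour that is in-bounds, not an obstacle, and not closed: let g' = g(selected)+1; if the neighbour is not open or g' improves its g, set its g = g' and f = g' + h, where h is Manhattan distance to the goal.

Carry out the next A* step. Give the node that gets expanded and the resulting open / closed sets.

expanded=(1,3); open=[(0,0) g=3 f=11, (0,3) g=2 f=11, (2,3) g=2 f=9]; closed=[(0,1), (0,2), (1,2), (1,3)]

step 1: expand (1,3) (f=9, h=8) → closed; open now [(0,0) g=3 f=11, (0,3) g=2 f=11, (2,3) g=2 f=9]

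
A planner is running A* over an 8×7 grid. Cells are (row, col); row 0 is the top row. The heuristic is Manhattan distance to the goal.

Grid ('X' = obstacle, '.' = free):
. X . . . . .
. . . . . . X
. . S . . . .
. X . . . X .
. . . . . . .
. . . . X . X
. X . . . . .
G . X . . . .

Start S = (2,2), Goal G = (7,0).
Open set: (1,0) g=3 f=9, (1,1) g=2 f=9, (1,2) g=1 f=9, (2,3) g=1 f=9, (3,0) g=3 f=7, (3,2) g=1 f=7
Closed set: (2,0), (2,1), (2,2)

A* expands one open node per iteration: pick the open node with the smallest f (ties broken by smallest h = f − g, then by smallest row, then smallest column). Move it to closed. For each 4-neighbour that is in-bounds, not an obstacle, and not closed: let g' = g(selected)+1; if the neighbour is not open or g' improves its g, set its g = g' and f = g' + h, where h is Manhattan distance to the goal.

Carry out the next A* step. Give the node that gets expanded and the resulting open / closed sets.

expanded=(3,0); open=[(1,0) g=3 f=9, (1,1) g=2 f=9, (1,2) g=1 f=9, (2,3) g=1 f=9, (3,2) g=1 f=7, (4,0) g=4 f=7]; closed=[(2,0), (2,1), (2,2), (3,0)]

step 1: expand (3,0) (f=7, h=4) → closed; open now [(1,0) g=3 f=9, (1,1) g=2 f=9, (1,2) g=1 f=9, (2,3) g=1 f=9, (3,2) g=1 f=7, (4,0) g=4 f=7]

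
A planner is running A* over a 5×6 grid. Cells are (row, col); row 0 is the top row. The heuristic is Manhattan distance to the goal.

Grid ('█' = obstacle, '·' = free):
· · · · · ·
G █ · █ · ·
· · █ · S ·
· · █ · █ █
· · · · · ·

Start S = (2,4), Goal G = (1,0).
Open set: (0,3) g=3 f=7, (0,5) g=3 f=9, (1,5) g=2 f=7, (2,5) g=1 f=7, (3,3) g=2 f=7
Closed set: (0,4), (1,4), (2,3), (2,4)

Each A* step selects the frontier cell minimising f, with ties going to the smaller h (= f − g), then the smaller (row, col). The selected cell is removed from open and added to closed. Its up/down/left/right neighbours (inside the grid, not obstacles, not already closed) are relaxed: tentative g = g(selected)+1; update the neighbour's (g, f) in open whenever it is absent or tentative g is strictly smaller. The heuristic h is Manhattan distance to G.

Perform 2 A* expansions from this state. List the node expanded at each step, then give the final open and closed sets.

order=[(0,3) → (0,2)]; open=[(0,1) g=5 f=7, (0,5) g=3 f=9, (1,2) g=5 f=7, (1,5) g=2 f=7, (2,5) g=1 f=7, (3,3) g=2 f=7]; closed=[(0,2), (0,3), (0,4), (1,4), (2,3), (2,4)]

step 1: expand (0,3) (f=7, h=4) → closed; open now [(0,2) g=4 f=7, (0,5) g=3 f=9, (1,5) g=2 f=7, (2,5) g=1 f=7, (3,3) g=2 f=7]
step 2: expand (0,2) (f=7, h=3) → closed; open now [(0,1) g=5 f=7, (0,5) g=3 f=9, (1,2) g=5 f=7, (1,5) g=2 f=7, (2,5) g=1 f=7, (3,3) g=2 f=7]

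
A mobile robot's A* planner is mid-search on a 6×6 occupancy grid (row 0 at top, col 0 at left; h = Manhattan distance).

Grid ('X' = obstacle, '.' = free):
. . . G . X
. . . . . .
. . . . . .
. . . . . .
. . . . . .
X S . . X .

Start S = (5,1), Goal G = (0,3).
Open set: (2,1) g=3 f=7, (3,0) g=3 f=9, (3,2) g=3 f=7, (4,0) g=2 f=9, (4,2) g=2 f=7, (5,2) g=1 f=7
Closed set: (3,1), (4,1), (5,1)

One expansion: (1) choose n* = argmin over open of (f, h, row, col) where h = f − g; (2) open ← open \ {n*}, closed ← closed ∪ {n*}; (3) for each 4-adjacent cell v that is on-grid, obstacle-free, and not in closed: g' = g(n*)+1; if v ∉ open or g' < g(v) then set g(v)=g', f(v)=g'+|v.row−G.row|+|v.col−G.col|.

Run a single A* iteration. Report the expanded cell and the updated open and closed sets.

step 1: expand (2,1) (f=7, h=4) → closed; open now [(1,1) g=4 f=7, (2,0) g=4 f=9, (2,2) g=4 f=7, (3,0) g=3 f=9, (3,2) g=3 f=7, (4,0) g=2 f=9, (4,2) g=2 f=7, (5,2) g=1 f=7]

expanded=(2,1); open=[(1,1) g=4 f=7, (2,0) g=4 f=9, (2,2) g=4 f=7, (3,0) g=3 f=9, (3,2) g=3 f=7, (4,0) g=2 f=9, (4,2) g=2 f=7, (5,2) g=1 f=7]; closed=[(2,1), (3,1), (4,1), (5,1)]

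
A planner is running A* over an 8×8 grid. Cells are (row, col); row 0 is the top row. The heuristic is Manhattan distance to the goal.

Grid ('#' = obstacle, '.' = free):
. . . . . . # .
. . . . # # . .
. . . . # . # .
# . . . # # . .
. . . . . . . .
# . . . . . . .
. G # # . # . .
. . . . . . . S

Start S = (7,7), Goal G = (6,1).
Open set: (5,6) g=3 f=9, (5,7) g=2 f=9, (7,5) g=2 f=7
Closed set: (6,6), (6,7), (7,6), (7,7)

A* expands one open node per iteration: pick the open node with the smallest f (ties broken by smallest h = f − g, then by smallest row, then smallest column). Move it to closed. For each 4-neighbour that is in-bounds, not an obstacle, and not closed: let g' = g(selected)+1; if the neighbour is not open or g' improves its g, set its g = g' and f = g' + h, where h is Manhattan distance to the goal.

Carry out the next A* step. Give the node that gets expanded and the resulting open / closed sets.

step 1: expand (7,5) (f=7, h=5) → closed; open now [(5,6) g=3 f=9, (5,7) g=2 f=9, (7,4) g=3 f=7]

expanded=(7,5); open=[(5,6) g=3 f=9, (5,7) g=2 f=9, (7,4) g=3 f=7]; closed=[(6,6), (6,7), (7,5), (7,6), (7,7)]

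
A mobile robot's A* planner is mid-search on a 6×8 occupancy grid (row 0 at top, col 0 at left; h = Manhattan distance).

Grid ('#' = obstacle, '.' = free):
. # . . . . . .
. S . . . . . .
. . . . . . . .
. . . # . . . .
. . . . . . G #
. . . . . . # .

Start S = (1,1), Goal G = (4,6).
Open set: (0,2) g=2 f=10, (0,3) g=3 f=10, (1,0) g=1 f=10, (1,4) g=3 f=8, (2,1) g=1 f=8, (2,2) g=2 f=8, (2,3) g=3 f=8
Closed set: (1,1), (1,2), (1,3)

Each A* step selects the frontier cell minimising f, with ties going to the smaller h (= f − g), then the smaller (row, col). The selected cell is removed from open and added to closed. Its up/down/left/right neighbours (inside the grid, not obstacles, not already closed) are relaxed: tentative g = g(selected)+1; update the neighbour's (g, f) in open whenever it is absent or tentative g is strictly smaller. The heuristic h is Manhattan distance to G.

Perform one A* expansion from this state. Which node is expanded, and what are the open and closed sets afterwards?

expanded=(1,4); open=[(0,2) g=2 f=10, (0,3) g=3 f=10, (0,4) g=4 f=10, (1,0) g=1 f=10, (1,5) g=4 f=8, (2,1) g=1 f=8, (2,2) g=2 f=8, (2,3) g=3 f=8, (2,4) g=4 f=8]; closed=[(1,1), (1,2), (1,3), (1,4)]

step 1: expand (1,4) (f=8, h=5) → closed; open now [(0,2) g=2 f=10, (0,3) g=3 f=10, (0,4) g=4 f=10, (1,0) g=1 f=10, (1,5) g=4 f=8, (2,1) g=1 f=8, (2,2) g=2 f=8, (2,3) g=3 f=8, (2,4) g=4 f=8]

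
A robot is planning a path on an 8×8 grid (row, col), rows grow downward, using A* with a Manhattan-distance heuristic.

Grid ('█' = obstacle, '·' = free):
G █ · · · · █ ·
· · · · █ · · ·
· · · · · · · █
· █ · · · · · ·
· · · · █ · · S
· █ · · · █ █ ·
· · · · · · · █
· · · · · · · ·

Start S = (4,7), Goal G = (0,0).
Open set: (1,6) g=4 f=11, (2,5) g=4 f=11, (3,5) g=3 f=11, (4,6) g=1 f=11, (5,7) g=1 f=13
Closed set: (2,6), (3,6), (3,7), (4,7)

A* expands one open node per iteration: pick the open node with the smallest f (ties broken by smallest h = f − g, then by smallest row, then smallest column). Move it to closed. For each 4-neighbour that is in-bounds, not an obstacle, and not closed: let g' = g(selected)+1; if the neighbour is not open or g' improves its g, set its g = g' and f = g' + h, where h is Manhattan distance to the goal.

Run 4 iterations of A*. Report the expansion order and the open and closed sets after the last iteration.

order=[(1,6) → (1,5) → (0,5) → (0,4)]; open=[(0,3) g=8 f=11, (1,7) g=5 f=13, (2,5) g=4 f=11, (3,5) g=3 f=11, (4,6) g=1 f=11, (5,7) g=1 f=13]; closed=[(0,4), (0,5), (1,5), (1,6), (2,6), (3,6), (3,7), (4,7)]

step 1: expand (1,6) (f=11, h=7) → closed; open now [(1,5) g=5 f=11, (1,7) g=5 f=13, (2,5) g=4 f=11, (3,5) g=3 f=11, (4,6) g=1 f=11, (5,7) g=1 f=13]
step 2: expand (1,5) (f=11, h=6) → closed; open now [(0,5) g=6 f=11, (1,7) g=5 f=13, (2,5) g=4 f=11, (3,5) g=3 f=11, (4,6) g=1 f=11, (5,7) g=1 f=13]
step 3: expand (0,5) (f=11, h=5) → closed; open now [(0,4) g=7 f=11, (1,7) g=5 f=13, (2,5) g=4 f=11, (3,5) g=3 f=11, (4,6) g=1 f=11, (5,7) g=1 f=13]
step 4: expand (0,4) (f=11, h=4) → closed; open now [(0,3) g=8 f=11, (1,7) g=5 f=13, (2,5) g=4 f=11, (3,5) g=3 f=11, (4,6) g=1 f=11, (5,7) g=1 f=13]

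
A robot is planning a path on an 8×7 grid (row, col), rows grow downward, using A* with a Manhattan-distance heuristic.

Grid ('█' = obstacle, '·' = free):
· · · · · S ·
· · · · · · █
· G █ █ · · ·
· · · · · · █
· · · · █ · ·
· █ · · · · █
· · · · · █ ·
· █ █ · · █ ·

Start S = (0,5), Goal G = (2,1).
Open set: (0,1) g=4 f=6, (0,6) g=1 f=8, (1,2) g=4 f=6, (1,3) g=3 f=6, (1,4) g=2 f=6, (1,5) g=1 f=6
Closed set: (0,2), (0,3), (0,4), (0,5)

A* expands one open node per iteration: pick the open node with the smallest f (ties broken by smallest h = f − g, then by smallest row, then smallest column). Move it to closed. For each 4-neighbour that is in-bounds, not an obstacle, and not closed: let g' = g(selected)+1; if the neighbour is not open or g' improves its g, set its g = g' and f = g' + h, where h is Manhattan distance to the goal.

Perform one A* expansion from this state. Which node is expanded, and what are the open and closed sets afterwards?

expanded=(0,1); open=[(0,0) g=5 f=8, (0,6) g=1 f=8, (1,1) g=5 f=6, (1,2) g=4 f=6, (1,3) g=3 f=6, (1,4) g=2 f=6, (1,5) g=1 f=6]; closed=[(0,1), (0,2), (0,3), (0,4), (0,5)]

step 1: expand (0,1) (f=6, h=2) → closed; open now [(0,0) g=5 f=8, (0,6) g=1 f=8, (1,1) g=5 f=6, (1,2) g=4 f=6, (1,3) g=3 f=6, (1,4) g=2 f=6, (1,5) g=1 f=6]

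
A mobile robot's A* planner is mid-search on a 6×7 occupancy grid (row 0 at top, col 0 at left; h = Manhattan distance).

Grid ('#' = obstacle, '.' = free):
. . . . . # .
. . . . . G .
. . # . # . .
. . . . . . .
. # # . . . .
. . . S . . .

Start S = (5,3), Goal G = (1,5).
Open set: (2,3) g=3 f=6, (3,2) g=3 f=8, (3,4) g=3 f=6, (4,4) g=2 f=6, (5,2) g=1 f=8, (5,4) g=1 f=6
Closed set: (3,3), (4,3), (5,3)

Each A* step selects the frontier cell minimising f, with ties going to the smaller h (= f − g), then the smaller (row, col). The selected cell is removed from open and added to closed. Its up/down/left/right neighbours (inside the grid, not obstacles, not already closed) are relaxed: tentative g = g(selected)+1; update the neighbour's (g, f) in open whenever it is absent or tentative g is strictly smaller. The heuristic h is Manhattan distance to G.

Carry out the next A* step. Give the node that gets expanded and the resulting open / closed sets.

expanded=(2,3); open=[(1,3) g=4 f=6, (3,2) g=3 f=8, (3,4) g=3 f=6, (4,4) g=2 f=6, (5,2) g=1 f=8, (5,4) g=1 f=6]; closed=[(2,3), (3,3), (4,3), (5,3)]

step 1: expand (2,3) (f=6, h=3) → closed; open now [(1,3) g=4 f=6, (3,2) g=3 f=8, (3,4) g=3 f=6, (4,4) g=2 f=6, (5,2) g=1 f=8, (5,4) g=1 f=6]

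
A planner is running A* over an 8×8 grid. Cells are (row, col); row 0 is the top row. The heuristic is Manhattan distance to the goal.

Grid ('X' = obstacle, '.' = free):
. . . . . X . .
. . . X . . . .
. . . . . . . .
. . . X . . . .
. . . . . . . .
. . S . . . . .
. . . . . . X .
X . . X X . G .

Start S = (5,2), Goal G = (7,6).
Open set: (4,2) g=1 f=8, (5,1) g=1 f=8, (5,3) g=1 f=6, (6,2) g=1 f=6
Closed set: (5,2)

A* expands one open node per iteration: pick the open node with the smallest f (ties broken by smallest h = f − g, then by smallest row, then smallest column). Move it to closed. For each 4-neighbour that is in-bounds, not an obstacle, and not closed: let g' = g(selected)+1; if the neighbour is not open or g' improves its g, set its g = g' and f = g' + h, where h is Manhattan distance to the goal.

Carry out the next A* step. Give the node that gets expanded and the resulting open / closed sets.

expanded=(5,3); open=[(4,2) g=1 f=8, (4,3) g=2 f=8, (5,1) g=1 f=8, (5,4) g=2 f=6, (6,2) g=1 f=6, (6,3) g=2 f=6]; closed=[(5,2), (5,3)]

step 1: expand (5,3) (f=6, h=5) → closed; open now [(4,2) g=1 f=8, (4,3) g=2 f=8, (5,1) g=1 f=8, (5,4) g=2 f=6, (6,2) g=1 f=6, (6,3) g=2 f=6]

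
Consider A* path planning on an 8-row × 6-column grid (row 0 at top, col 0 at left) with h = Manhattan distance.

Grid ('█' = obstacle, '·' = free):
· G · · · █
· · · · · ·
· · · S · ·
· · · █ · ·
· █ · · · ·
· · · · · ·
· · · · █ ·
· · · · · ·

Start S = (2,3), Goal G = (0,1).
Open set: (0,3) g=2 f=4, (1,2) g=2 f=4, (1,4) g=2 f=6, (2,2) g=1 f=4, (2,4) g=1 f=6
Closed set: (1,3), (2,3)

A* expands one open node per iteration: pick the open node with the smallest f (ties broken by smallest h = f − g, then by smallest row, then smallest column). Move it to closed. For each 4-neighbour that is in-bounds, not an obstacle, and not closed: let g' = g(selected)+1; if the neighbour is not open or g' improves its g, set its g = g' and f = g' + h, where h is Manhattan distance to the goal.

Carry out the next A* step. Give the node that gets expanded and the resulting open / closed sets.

step 1: expand (0,3) (f=4, h=2) → closed; open now [(0,2) g=3 f=4, (0,4) g=3 f=6, (1,2) g=2 f=4, (1,4) g=2 f=6, (2,2) g=1 f=4, (2,4) g=1 f=6]

expanded=(0,3); open=[(0,2) g=3 f=4, (0,4) g=3 f=6, (1,2) g=2 f=4, (1,4) g=2 f=6, (2,2) g=1 f=4, (2,4) g=1 f=6]; closed=[(0,3), (1,3), (2,3)]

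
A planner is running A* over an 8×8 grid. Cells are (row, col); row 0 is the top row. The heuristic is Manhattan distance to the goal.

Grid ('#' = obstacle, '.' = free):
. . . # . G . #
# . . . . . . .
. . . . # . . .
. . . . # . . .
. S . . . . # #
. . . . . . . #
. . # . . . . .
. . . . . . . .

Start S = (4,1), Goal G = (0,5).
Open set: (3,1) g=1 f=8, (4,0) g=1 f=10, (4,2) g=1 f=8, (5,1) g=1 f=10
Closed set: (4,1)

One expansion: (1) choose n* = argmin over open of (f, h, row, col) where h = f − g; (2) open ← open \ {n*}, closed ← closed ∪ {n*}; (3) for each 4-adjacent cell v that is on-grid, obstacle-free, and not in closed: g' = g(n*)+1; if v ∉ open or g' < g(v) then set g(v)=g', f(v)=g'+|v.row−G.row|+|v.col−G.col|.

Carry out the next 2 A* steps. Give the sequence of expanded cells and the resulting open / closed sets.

step 1: expand (3,1) (f=8, h=7) → closed; open now [(2,1) g=2 f=8, (3,0) g=2 f=10, (3,2) g=2 f=8, (4,0) g=1 f=10, (4,2) g=1 f=8, (5,1) g=1 f=10]
step 2: expand (2,1) (f=8, h=6) → closed; open now [(1,1) g=3 f=8, (2,0) g=3 f=10, (2,2) g=3 f=8, (3,0) g=2 f=10, (3,2) g=2 f=8, (4,0) g=1 f=10, (4,2) g=1 f=8, (5,1) g=1 f=10]

order=[(3,1) → (2,1)]; open=[(1,1) g=3 f=8, (2,0) g=3 f=10, (2,2) g=3 f=8, (3,0) g=2 f=10, (3,2) g=2 f=8, (4,0) g=1 f=10, (4,2) g=1 f=8, (5,1) g=1 f=10]; closed=[(2,1), (3,1), (4,1)]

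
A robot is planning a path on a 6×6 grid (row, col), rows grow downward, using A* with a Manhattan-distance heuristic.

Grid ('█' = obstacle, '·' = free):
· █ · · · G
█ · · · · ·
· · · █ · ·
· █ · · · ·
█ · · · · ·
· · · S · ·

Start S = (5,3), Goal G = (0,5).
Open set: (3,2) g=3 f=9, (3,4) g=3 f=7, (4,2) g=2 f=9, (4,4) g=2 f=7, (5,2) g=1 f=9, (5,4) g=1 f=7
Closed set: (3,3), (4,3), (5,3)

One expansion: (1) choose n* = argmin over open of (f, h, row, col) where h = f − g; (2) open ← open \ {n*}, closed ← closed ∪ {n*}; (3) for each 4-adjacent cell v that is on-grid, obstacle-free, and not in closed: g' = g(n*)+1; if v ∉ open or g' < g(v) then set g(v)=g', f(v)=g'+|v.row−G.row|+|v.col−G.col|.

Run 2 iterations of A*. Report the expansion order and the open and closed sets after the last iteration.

order=[(3,4) → (2,4)]; open=[(1,4) g=5 f=7, (2,5) g=5 f=7, (3,2) g=3 f=9, (3,5) g=4 f=7, (4,2) g=2 f=9, (4,4) g=2 f=7, (5,2) g=1 f=9, (5,4) g=1 f=7]; closed=[(2,4), (3,3), (3,4), (4,3), (5,3)]

step 1: expand (3,4) (f=7, h=4) → closed; open now [(2,4) g=4 f=7, (3,2) g=3 f=9, (3,5) g=4 f=7, (4,2) g=2 f=9, (4,4) g=2 f=7, (5,2) g=1 f=9, (5,4) g=1 f=7]
step 2: expand (2,4) (f=7, h=3) → closed; open now [(1,4) g=5 f=7, (2,5) g=5 f=7, (3,2) g=3 f=9, (3,5) g=4 f=7, (4,2) g=2 f=9, (4,4) g=2 f=7, (5,2) g=1 f=9, (5,4) g=1 f=7]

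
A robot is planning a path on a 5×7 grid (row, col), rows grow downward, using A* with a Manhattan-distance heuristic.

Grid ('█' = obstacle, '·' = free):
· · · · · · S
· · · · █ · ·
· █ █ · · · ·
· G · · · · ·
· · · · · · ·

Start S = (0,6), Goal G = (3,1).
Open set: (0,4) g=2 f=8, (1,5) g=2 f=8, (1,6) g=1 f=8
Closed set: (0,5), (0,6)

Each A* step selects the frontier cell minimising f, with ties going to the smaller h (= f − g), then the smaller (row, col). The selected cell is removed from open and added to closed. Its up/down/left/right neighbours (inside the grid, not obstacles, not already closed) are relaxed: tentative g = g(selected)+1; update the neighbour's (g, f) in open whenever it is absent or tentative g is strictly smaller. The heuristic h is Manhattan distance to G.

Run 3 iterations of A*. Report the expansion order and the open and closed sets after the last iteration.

order=[(0,4) → (0,3) → (0,2)]; open=[(0,1) g=5 f=8, (1,2) g=5 f=8, (1,3) g=4 f=8, (1,5) g=2 f=8, (1,6) g=1 f=8]; closed=[(0,2), (0,3), (0,4), (0,5), (0,6)]

step 1: expand (0,4) (f=8, h=6) → closed; open now [(0,3) g=3 f=8, (1,5) g=2 f=8, (1,6) g=1 f=8]
step 2: expand (0,3) (f=8, h=5) → closed; open now [(0,2) g=4 f=8, (1,3) g=4 f=8, (1,5) g=2 f=8, (1,6) g=1 f=8]
step 3: expand (0,2) (f=8, h=4) → closed; open now [(0,1) g=5 f=8, (1,2) g=5 f=8, (1,3) g=4 f=8, (1,5) g=2 f=8, (1,6) g=1 f=8]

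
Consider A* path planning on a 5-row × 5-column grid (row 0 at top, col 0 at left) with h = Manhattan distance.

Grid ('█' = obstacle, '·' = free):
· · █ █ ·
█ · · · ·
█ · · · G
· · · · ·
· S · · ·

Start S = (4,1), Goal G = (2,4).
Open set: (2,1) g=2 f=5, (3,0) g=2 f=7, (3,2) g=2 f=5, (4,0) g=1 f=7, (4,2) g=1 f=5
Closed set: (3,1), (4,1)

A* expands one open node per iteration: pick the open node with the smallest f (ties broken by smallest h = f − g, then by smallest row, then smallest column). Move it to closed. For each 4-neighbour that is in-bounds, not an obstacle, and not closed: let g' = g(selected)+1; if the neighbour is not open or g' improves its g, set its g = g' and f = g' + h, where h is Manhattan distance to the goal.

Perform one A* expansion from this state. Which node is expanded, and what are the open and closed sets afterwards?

expanded=(2,1); open=[(1,1) g=3 f=7, (2,2) g=3 f=5, (3,0) g=2 f=7, (3,2) g=2 f=5, (4,0) g=1 f=7, (4,2) g=1 f=5]; closed=[(2,1), (3,1), (4,1)]

step 1: expand (2,1) (f=5, h=3) → closed; open now [(1,1) g=3 f=7, (2,2) g=3 f=5, (3,0) g=2 f=7, (3,2) g=2 f=5, (4,0) g=1 f=7, (4,2) g=1 f=5]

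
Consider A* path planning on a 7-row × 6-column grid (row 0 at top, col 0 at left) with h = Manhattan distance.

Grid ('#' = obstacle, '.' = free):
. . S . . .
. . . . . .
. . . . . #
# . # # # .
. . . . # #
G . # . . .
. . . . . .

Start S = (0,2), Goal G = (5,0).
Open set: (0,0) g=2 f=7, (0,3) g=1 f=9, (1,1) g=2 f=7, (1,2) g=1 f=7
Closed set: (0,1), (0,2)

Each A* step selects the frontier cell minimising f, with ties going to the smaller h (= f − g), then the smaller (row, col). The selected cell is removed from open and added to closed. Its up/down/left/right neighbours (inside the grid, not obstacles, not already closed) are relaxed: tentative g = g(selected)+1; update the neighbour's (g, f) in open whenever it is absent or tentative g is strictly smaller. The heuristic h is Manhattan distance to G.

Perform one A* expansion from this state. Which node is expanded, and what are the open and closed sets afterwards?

step 1: expand (0,0) (f=7, h=5) → closed; open now [(0,3) g=1 f=9, (1,0) g=3 f=7, (1,1) g=2 f=7, (1,2) g=1 f=7]

expanded=(0,0); open=[(0,3) g=1 f=9, (1,0) g=3 f=7, (1,1) g=2 f=7, (1,2) g=1 f=7]; closed=[(0,0), (0,1), (0,2)]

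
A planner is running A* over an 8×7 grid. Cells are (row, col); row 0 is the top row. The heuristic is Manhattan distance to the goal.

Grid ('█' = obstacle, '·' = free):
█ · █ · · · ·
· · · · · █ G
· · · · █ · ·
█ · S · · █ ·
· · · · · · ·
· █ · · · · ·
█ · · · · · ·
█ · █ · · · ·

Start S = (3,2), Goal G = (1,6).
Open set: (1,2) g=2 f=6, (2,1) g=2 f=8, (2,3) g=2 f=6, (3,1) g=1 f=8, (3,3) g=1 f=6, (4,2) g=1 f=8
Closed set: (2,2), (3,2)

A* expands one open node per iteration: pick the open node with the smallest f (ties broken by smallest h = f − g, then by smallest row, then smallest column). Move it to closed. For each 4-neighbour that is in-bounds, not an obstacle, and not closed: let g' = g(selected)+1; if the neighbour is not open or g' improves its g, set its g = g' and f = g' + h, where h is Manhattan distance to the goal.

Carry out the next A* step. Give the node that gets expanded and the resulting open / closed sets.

expanded=(1,2); open=[(1,1) g=3 f=8, (1,3) g=3 f=6, (2,1) g=2 f=8, (2,3) g=2 f=6, (3,1) g=1 f=8, (3,3) g=1 f=6, (4,2) g=1 f=8]; closed=[(1,2), (2,2), (3,2)]

step 1: expand (1,2) (f=6, h=4) → closed; open now [(1,1) g=3 f=8, (1,3) g=3 f=6, (2,1) g=2 f=8, (2,3) g=2 f=6, (3,1) g=1 f=8, (3,3) g=1 f=6, (4,2) g=1 f=8]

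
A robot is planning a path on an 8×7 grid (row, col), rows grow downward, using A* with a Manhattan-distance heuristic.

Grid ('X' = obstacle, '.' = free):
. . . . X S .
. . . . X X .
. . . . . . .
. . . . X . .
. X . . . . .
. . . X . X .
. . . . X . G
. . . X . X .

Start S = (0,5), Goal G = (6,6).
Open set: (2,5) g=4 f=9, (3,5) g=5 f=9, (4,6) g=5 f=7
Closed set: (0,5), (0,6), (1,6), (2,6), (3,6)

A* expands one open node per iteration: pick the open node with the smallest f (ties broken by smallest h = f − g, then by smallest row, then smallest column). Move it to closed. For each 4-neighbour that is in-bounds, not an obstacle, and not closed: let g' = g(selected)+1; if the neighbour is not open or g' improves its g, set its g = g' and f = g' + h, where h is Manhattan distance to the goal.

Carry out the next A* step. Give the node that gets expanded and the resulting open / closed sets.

expanded=(4,6); open=[(2,5) g=4 f=9, (3,5) g=5 f=9, (4,5) g=6 f=9, (5,6) g=6 f=7]; closed=[(0,5), (0,6), (1,6), (2,6), (3,6), (4,6)]

step 1: expand (4,6) (f=7, h=2) → closed; open now [(2,5) g=4 f=9, (3,5) g=5 f=9, (4,5) g=6 f=9, (5,6) g=6 f=7]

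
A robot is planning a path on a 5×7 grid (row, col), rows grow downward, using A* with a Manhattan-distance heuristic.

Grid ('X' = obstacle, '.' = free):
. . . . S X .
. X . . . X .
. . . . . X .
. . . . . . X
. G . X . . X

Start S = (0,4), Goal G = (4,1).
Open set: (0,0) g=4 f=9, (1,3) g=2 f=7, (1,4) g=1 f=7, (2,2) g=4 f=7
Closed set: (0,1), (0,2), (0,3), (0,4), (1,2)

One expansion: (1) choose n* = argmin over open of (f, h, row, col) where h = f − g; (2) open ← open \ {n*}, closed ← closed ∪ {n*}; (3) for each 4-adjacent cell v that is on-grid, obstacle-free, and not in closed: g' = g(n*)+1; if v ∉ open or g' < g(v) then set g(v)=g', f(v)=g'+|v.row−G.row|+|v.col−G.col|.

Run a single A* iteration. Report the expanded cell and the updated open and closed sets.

expanded=(2,2); open=[(0,0) g=4 f=9, (1,3) g=2 f=7, (1,4) g=1 f=7, (2,1) g=5 f=7, (2,3) g=5 f=9, (3,2) g=5 f=7]; closed=[(0,1), (0,2), (0,3), (0,4), (1,2), (2,2)]

step 1: expand (2,2) (f=7, h=3) → closed; open now [(0,0) g=4 f=9, (1,3) g=2 f=7, (1,4) g=1 f=7, (2,1) g=5 f=7, (2,3) g=5 f=9, (3,2) g=5 f=7]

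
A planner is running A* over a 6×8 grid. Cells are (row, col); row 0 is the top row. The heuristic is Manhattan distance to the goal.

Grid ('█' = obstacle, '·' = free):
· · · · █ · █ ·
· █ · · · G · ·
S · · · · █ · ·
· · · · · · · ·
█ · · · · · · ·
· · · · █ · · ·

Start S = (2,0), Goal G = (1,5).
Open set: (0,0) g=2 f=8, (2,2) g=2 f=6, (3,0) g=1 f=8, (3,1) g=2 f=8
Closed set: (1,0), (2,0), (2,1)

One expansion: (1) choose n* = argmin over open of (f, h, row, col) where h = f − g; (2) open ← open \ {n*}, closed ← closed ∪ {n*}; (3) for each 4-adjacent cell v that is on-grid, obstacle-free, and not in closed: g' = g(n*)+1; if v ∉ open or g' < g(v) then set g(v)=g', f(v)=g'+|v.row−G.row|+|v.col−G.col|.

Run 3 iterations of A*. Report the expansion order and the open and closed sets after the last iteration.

step 1: expand (2,2) (f=6, h=4) → closed; open now [(0,0) g=2 f=8, (1,2) g=3 f=6, (2,3) g=3 f=6, (3,0) g=1 f=8, (3,1) g=2 f=8, (3,2) g=3 f=8]
step 2: expand (1,2) (f=6, h=3) → closed; open now [(0,0) g=2 f=8, (0,2) g=4 f=8, (1,3) g=4 f=6, (2,3) g=3 f=6, (3,0) g=1 f=8, (3,1) g=2 f=8, (3,2) g=3 f=8]
step 3: expand (1,3) (f=6, h=2) → closed; open now [(0,0) g=2 f=8, (0,2) g=4 f=8, (0,3) g=5 f=8, (1,4) g=5 f=6, (2,3) g=3 f=6, (3,0) g=1 f=8, (3,1) g=2 f=8, (3,2) g=3 f=8]

order=[(2,2) → (1,2) → (1,3)]; open=[(0,0) g=2 f=8, (0,2) g=4 f=8, (0,3) g=5 f=8, (1,4) g=5 f=6, (2,3) g=3 f=6, (3,0) g=1 f=8, (3,1) g=2 f=8, (3,2) g=3 f=8]; closed=[(1,0), (1,2), (1,3), (2,0), (2,1), (2,2)]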